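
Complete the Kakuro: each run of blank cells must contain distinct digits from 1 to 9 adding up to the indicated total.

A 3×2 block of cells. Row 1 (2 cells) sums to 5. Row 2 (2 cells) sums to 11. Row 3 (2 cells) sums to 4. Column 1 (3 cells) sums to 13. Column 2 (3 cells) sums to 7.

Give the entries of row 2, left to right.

9, 2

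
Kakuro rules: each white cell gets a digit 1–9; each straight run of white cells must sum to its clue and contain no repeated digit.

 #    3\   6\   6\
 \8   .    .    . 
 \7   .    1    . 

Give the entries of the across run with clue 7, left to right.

7 in 3 cells must be {1,2,4}; 3 in 2 cells must be {1,2}.
R1C2 = 6 − 1 = 5 completes the 6 down.
R2C1 = 2: the only remaining digit allowed by both the 7 across and the 3 down.
R2C3 = 7 − 3 = 4 completes the 7 across.
R1C1 = 3 − 2 = 1 completes the 3 down.
R1C3 = 8 − 6 = 2 completes the 8 across.

2, 1, 4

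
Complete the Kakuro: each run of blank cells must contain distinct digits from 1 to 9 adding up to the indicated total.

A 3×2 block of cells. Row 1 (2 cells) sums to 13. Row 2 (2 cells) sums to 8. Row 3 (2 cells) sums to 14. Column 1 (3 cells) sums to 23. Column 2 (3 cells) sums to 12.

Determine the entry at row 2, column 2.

23 in 3 cells must be {6,8,9}.
The 8 across and the 23 down share only 6, so (2,1) = 6.
(2,2) = 8 − 6 = 2 completes the 8 across.
Nothing is forced directly, so branch on (1,1), whose candidates are 8 or 9. If (1,1) = 8: then (1,2) would have to be in {5} for the 13 across but in {1,3,4,6,7,9} for the 12 down — contradiction. So (1,1) = 9.
(1,2) = 13 − 9 = 4 completes the 13 across.
(3,1) = 23 − 15 = 8 completes the 23 down.
(3,2) = 14 − 8 = 6 completes the 14 across.

2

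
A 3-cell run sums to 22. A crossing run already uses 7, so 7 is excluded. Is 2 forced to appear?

No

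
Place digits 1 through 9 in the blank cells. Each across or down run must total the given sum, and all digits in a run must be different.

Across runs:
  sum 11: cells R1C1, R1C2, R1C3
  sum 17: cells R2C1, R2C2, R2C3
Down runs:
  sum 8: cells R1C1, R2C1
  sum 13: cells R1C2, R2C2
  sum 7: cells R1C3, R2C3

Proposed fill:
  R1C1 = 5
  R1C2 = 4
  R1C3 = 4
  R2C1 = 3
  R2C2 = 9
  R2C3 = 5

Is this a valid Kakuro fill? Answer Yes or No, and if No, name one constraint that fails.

No — the across run R1C1–R1C3 sums to 13, not 11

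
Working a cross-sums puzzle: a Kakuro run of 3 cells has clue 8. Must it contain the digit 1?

Yes

Every partition of 8 into 3 distinct digits includes 1: {1,2,5}, {1,3,4}.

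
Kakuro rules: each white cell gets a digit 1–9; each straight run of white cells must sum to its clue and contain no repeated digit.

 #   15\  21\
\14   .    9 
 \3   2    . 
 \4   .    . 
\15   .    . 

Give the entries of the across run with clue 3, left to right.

2 1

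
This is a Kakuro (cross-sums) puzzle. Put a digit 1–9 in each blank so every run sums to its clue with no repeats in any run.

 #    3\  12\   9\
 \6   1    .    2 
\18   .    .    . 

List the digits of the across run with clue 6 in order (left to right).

6 in 3 cells must be {1,2,3}; 3 in 2 cells must be {1,2}.
R1C2 = 6 − 3 = 3 completes the 6 across.
R2C1 = 3 − 1 = 2 completes the 3 down.
R2C2 = 12 − 3 = 9 completes the 12 down.
R2C3 = 18 − 11 = 7 completes the 18 across.

1, 3, 2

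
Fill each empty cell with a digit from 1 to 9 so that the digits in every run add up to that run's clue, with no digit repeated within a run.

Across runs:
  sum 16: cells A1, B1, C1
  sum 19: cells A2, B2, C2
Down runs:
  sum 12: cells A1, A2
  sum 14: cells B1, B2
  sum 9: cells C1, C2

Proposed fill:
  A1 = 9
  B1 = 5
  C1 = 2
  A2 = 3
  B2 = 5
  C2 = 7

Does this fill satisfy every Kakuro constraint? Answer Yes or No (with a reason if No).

No — the across run A2–C2 sums to 15, not 19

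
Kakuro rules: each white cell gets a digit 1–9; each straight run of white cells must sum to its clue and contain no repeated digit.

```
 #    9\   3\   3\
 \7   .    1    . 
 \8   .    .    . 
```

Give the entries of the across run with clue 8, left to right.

5, 2, 1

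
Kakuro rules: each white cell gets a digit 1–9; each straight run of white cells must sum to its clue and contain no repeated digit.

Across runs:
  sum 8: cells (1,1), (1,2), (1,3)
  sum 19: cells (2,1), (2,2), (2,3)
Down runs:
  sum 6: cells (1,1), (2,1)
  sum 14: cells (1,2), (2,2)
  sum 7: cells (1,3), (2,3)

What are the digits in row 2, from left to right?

4 9 6

The 8 across and the 14 down share only 5, so (1,2) = 5.
(2,2) = 14 − 5 = 9 completes the 14 down.
Nothing is forced directly, so branch on (2,1), whose candidates are 2 or 4. If (2,1) = 2: then (1,1) would have to be in {1,2} for the 8 across but in {4} for the 6 down — contradiction. So (2,1) = 4.
(1,1) = 6 − 4 = 2 completes the 6 down.
(1,3) = 8 − 7 = 1 completes the 8 across.
(2,3) = 19 − 13 = 6 completes the 19 across.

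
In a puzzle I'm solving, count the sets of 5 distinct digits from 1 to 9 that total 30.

6

5 distinct digits from 1–9 sum between 15 and 35.
Enumerating: {1,5,7,8,9}, {2,4,7,8,9}, {2,5,6,8,9}, {3,4,6,8,9}, {3,5,6,7,9}, {4,5,6,7,8}.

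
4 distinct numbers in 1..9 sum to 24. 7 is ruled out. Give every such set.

4 distinct digits from 1–9 sum between 10 and 30.
Dropping sets that contain 7.

{1,6,8,9}; {2,5,8,9}; {3,4,8,9}; {4,5,6,9}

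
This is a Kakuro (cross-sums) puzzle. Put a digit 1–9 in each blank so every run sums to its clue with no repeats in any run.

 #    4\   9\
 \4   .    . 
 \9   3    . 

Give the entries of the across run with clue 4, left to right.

4 in 2 cells must be {1,3}.
R1C1 = 4 − 3 = 1 completes the 4 down.
R1C2 = 4 − 1 = 3 completes the 4 across.
R2C2 = 9 − 3 = 6 completes the 9 across.

1, 3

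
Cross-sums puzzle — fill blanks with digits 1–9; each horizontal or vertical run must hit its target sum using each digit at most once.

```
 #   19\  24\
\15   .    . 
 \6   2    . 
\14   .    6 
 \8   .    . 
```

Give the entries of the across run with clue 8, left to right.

3, 5

R2C2 = 6 − 2 = 4 completes the 6 across.
R3C1 = 14 − 6 = 8 completes the 14 across.
R4C2 = 5: the only remaining digit allowed by both the 8 across and the 24 down.
R1C1 = 6: the only remaining digit allowed by both the 15 across and the 19 down.
R1C2 = 15 − 6 = 9 completes the 15 across.
R4C1 = 8 − 5 = 3 completes the 8 across.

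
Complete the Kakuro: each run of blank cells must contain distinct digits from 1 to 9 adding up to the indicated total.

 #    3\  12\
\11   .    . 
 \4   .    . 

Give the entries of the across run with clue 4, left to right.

1 3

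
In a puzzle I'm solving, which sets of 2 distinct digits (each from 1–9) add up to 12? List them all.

2 distinct digits from 1–9 sum between 3 and 17.

{3,9}; {4,8}; {5,7}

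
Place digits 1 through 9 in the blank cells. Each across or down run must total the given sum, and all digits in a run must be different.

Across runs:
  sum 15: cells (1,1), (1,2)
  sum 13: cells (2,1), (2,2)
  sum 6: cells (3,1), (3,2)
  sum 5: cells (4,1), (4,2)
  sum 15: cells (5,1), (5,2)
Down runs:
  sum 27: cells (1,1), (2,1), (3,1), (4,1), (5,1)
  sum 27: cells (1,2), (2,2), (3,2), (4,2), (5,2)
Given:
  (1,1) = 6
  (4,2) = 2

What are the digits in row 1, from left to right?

(1,2) = 15 − 6 = 9 completes the 15 across.
(4,1) = 5 − 2 = 3 completes the 5 across.
Nothing is forced directly, so branch on (5,2), whose candidates are 6 or 7 or 8. If (5,2) = 6: that forces (2,2) = 7, after which (3,2) would have to be in {1,2,4,5} for the 6 across but in {3} for the 27 down — contradiction. If (5,2) = 8: that forces (5,1) = 7, (2,1) = 9, after which (2,2) would have to be in {4} for the 13 across but in {1,3,5,7} for the 27 down — contradiction. So (5,2) = 7.
(5,1) = 15 − 7 = 8 completes the 15 across.
Given what's placed, (2,1) must be 9 to fit the 13 across and 27 down.
(2,2) = 13 − 9 = 4 completes the 13 across.
(3,1) = 27 − 26 = 1 completes the 27 down.
(3,2) = 6 − 1 = 5 completes the 6 across.

6, 9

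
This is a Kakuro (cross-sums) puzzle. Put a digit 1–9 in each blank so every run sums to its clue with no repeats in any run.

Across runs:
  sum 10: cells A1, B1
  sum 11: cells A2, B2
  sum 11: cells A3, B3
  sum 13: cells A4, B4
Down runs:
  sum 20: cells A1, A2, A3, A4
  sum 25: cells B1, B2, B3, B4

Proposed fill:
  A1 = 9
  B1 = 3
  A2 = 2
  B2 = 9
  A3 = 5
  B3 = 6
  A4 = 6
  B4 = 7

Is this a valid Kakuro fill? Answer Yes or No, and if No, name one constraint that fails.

No — the down run A1–A4 sums to 22, not 20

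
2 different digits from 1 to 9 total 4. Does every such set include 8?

The only way to make 4 from 2 distinct digits is {1,3}, which does not contain 8.

No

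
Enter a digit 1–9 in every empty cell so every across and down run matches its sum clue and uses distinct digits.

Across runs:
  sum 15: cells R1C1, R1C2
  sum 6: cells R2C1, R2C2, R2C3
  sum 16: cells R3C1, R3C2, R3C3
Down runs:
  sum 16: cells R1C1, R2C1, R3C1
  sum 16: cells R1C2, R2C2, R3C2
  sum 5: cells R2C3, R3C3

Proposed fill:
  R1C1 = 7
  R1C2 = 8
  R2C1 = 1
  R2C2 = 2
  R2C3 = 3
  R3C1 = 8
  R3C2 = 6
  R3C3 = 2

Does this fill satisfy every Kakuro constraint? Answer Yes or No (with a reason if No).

Yes

Across: 7+8=15; 1+2+3=6; 8+6+2=16. Down: 7+1+8=16; 8+2+6=16; 3+2=5. No digit repeats within any run.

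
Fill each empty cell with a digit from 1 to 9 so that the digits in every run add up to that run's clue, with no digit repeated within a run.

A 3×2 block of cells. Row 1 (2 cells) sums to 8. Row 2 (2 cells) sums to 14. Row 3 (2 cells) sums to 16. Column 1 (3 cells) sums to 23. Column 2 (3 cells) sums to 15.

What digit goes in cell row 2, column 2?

16 in 2 cells must be {7,9}; 23 in 3 cells must be {6,8,9}.
The 8 across and the 23 down share only 6, so (1,1) = 6.
(1,2) = 8 − 6 = 2 completes the 8 across.
Given what's placed, (3,1) must be 9 to fit the 16 across and 23 down.
(3,2) = 16 − 9 = 7 completes the 16 across.
(2,1) = 23 − 15 = 8 completes the 23 down.
(2,2) = 14 − 8 = 6 completes the 14 across.

6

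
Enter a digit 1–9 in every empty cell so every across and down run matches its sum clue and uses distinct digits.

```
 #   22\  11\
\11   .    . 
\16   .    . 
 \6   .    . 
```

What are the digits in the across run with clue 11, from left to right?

16 in 2 cells must be {7,9}.
The 16 across and the 11 down share only 7, so R2C2 = 7.
The 6 across and the 22 down share only 5, so R3C1 = 5.
R3C2 = 6 − 5 = 1 completes the 6 across.
R1C2 = 11 − 8 = 3 completes the 11 down.
R2C1 = 16 − 7 = 9 completes the 16 across.
R1C1 = 11 − 3 = 8 completes the 11 across.

8 3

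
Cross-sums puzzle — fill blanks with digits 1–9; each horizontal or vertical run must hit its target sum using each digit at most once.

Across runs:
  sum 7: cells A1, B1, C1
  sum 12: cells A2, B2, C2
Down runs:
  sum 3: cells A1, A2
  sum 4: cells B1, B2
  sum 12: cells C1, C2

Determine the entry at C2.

8

7 in 3 cells must be {1,2,4}; 3 in 2 cells must be {1,2}; 4 in 2 cells must be {1,3}.
The 7 across and the 4 down share only 1, so B1 = 1.
Given what's placed, C1 must be 4 to fit the 7 across and 12 down.
B2 = 4 − 1 = 3 completes the 4 down.
C2 = 12 − 4 = 8 completes the 12 down.
A1 = 7 − 5 = 2 completes the 7 across.
A2 = 12 − 11 = 1 completes the 12 across.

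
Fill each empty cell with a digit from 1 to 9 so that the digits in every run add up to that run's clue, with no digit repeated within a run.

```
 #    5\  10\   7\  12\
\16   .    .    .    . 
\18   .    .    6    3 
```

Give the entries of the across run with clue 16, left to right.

R1C3 = 7 − 6 = 1 completes the 7 down.
R1C4 = 12 − 3 = 9 completes the 12 down.
No cell is forced outright now. R1C1 can only be 2 or 4 (the digits allowed by both its 16 across and its 5 down). If R1C1 = 2: that forces R1C2 = 4, after which R2C1 would have to be in {1,2,4,5,7,8} for the 18 across but in {3} for the 5 down — contradiction. So R1C1 = 4.
R1C2 = 16 − 14 = 2 completes the 16 across.
R2C1 = 5 − 4 = 1 completes the 5 down.
R2C2 = 18 − 10 = 8 completes the 18 across.

4, 2, 1, 9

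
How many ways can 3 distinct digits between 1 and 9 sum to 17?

7

3 distinct digits from 1–9 sum between 6 and 24.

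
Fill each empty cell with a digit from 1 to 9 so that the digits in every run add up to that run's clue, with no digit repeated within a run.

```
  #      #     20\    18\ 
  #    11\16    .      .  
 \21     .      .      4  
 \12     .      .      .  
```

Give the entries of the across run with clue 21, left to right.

16 in 2 cells must be {7,9}.
R1C3 = 9: the only remaining digit allowed by both the 16 across and the 18 down.
R3C3 = 18 − 13 = 5 completes the 18 down.
R1C2 = 16 − 9 = 7 completes the 16 across.
Given what's placed, R3C2 must be 4 to fit the 12 across and 20 down.
R2C2 = 20 − 11 = 9 completes the 20 down.
R3C1 = 12 − 9 = 3 completes the 12 across.
R2C1 = 21 − 13 = 8 completes the 21 across.

8 9 4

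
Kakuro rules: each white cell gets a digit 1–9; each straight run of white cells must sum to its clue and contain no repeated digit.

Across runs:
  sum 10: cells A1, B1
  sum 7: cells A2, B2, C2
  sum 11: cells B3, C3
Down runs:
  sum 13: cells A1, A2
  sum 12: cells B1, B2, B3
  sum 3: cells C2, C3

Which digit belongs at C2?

1

7 in 3 cells must be {1,2,4}; 3 in 2 cells must be {1,2}.
The 7 across and the 13 down share only 4, so A2 = 4.
Intersecting the 11 across with the 3 down forces C3 = 2.
A1 = 13 − 4 = 9 completes the 13 down.
B1 = 10 − 9 = 1 completes the 10 across.
B2 = 2: the only remaining digit allowed by both the 7 across and the 12 down.
C2 = 7 − 6 = 1 completes the 7 across.
B3 = 11 − 2 = 9 completes the 11 across.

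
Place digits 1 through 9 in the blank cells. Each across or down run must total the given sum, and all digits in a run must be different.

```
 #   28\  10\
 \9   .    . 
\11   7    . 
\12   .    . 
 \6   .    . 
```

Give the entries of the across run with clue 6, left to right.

10 in 4 cells must be {1,2,3,4}.
R2C2 = 11 − 7 = 4 completes the 11 across.
R3C2 = 3: the only remaining digit allowed by both the 12 across and the 10 down.
R4C1 = 4: the only remaining digit allowed by both the 6 across and the 28 down.
R4C2 = 6 − 4 = 2 completes the 6 across.
R1C1 = 8: the only remaining digit allowed by both the 9 across and the 28 down.
R1C2 = 9 − 8 = 1 completes the 9 across.
R3C1 = 12 − 3 = 9 completes the 12 across.

4 2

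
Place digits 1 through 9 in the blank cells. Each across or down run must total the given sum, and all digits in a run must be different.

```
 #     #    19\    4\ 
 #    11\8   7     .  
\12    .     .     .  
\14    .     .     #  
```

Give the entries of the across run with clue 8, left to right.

4 in 2 cells must be {1,3}.
R1C3 = 8 − 7 = 1 completes the 8 across.
R2C3 = 4 − 1 = 3 completes the 4 down.
No cell is forced outright now. R2C2 can only be 4 or 8 (the digits allowed by both its 12 across and its 19 down). If R2C2 = 8: then R2C1 would have to be in {1} for the 12 across but in {2,3,4,5,6,7,8,9} for the 11 down — contradiction. So R2C2 = 4.
R2C1 = 12 − 7 = 5 completes the 12 across.
R3C1 = 11 − 5 = 6 completes the 11 down.
R3C2 = 14 − 6 = 8 completes the 14 across.

7 1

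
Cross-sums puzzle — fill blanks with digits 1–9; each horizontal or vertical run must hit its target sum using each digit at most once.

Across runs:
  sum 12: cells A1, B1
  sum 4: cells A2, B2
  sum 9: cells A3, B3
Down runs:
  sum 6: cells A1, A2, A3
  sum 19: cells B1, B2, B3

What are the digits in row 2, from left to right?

1, 3

4 in 2 cells must be {1,3}; 6 in 3 cells must be {1,2,3}.
The 12 across and the 6 down share only 3, so A1 = 3.
B1 = 12 − 3 = 9 completes the 12 across.
Given what's placed, A2 must be 1 to fit the 4 across and 6 down.
B2 = 4 − 1 = 3 completes the 4 across.
A3 = 6 − 4 = 2 completes the 6 down.
B3 = 9 − 2 = 7 completes the 9 across.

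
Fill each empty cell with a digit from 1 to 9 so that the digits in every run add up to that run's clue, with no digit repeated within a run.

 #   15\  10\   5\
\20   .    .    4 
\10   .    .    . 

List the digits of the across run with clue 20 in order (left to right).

9 7 4

R2C3 = 5 − 4 = 1 completes the 5 down.
No cell is forced outright now. R2C1 can only be 6 or 7 (the digits allowed by both its 10 across and its 15 down). If R2C1 = 7: then R1C1 would have to be in {7,9} for the 20 across but in {8} for the 15 down — contradiction. So R2C1 = 6.
R1C1 = 15 − 6 = 9 completes the 15 down.
R1C2 = 20 − 13 = 7 completes the 20 across.
R2C2 = 10 − 7 = 3 completes the 10 across.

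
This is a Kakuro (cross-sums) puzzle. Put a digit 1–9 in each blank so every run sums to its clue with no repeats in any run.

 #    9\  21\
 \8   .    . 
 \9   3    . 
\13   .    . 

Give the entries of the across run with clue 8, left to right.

R2C2 = 9 − 3 = 6 completes the 9 across.
Given what's placed, R1C2 must be 7 to fit the 8 across and 21 down.
R3C2 = 21 − 13 = 8 completes the 21 down.
R1C1 = 8 − 7 = 1 completes the 8 across.
R3C1 = 13 − 8 = 5 completes the 13 across.

1 7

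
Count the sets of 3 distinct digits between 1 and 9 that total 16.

3 distinct digits from 1–9 sum between 6 and 24.

8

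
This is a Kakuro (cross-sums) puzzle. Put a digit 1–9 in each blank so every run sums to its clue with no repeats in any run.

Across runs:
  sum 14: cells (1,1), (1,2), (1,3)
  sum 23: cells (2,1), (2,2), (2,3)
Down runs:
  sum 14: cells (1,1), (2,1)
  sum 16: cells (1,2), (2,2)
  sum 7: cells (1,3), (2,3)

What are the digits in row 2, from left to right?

8, 9, 6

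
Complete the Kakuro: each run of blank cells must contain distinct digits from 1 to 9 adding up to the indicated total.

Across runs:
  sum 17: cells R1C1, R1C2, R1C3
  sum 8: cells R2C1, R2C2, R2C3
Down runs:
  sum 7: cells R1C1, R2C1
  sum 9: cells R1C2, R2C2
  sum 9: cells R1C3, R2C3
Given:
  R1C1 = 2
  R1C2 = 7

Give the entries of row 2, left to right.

R1C3 = 17 − 9 = 8 completes the 17 across.
R2C1 = 7 − 2 = 5 completes the 7 down.
R2C2 = 9 − 7 = 2 completes the 9 down.
R2C3 = 8 − 7 = 1 completes the 8 across.

5 2 1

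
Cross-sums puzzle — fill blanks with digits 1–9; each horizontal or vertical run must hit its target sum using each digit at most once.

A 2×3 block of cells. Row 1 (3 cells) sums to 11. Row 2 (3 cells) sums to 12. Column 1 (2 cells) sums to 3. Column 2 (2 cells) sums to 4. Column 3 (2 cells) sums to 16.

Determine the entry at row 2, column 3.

9

3 in 2 cells must be {1,2}; 4 in 2 cells must be {1,3}; 16 in 2 cells must be {7,9}.
The 11 across and the 16 down share only 7, so (1,3) = 7.
(2,3) = 16 − 7 = 9 completes the 16 down.
Given what's placed, (1,1) must be 1 to fit the 11 across and 3 down.
(1,2) = 11 − 8 = 3 completes the 11 across.
(2,1) = 3 − 1 = 2 completes the 3 down.
(2,2) = 12 − 11 = 1 completes the 12 across.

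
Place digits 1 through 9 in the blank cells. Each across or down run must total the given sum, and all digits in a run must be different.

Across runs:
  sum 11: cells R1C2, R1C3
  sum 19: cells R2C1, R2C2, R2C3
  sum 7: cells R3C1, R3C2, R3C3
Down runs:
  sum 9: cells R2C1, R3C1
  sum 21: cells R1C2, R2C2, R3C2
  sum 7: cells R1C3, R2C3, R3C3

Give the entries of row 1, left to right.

9 2

7 in 3 cells must be {1,2,4}.
Only 4 fits R3C2 under both its across sum 7 and down sum 21.
Nothing is forced directly, so branch on R1C2, whose candidates are 8 or 9. If R1C2 = 8: then R1C3 would have to be in {3} for the 11 across but in {1,2,4} for the 7 down — contradiction. So R1C2 = 9.
R1C3 = 11 − 9 = 2 completes the 11 across.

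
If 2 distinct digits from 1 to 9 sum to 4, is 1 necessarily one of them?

Yes

The only way to make 4 from 2 distinct digits is {1,3}, which contains 1.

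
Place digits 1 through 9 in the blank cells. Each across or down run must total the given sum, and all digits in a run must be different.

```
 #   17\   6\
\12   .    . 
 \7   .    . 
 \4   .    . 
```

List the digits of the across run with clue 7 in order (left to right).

5 2

4 in 2 cells must be {1,3}; 6 in 3 cells must be {1,2,3}.
The 12 across and the 6 down share only 3, so R1C2 = 3.
Given what's placed, R3C2 must be 1 to fit the 4 across and 6 down.
R1C1 = 12 − 3 = 9 completes the 12 across.
R2C2 = 6 − 4 = 2 completes the 6 down.
R3C1 = 4 − 1 = 3 completes the 4 across.
R2C1 = 7 − 2 = 5 completes the 7 across.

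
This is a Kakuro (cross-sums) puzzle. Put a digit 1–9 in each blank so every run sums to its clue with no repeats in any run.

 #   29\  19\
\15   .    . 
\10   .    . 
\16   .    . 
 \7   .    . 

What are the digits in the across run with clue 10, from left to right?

9, 1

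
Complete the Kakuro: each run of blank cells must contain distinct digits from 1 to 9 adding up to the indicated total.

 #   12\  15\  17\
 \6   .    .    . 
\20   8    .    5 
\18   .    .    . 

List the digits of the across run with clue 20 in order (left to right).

8 7 5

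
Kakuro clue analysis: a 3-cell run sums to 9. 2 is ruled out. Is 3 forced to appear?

The only way to make 9 from 3 distinct digits under that restriction is {1,3,5}, which contains 3.

Yes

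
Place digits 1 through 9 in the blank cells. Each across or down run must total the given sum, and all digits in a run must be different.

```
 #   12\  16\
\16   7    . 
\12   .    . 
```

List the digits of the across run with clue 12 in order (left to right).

16 in 2 cells must be {7,9}.
R1C2 = 16 − 7 = 9 completes the 16 across.
R2C1 = 12 − 7 = 5 completes the 12 down.
R2C2 = 12 − 5 = 7 completes the 12 across.

5, 7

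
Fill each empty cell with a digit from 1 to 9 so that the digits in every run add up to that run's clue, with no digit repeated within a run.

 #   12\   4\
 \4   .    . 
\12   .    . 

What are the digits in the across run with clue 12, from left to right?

9 3

4 in 2 cells must be {1,3}.
The 4 across and the 12 down share only 3, so R1C1 = 3.
R1C2 = 4 − 3 = 1 completes the 4 across.
R2C1 = 12 − 3 = 9 completes the 12 down.
R2C2 = 12 − 9 = 3 completes the 12 across.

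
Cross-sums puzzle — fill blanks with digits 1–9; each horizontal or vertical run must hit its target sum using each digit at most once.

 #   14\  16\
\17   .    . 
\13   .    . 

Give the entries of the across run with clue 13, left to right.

6 7

17 in 2 cells must be {8,9}; 16 in 2 cells must be {7,9}.
The 17 across and the 16 down share only 9, so R1C2 = 9.
R2C2 = 16 − 9 = 7 completes the 16 down.
R1C1 = 17 − 9 = 8 completes the 17 across.
R2C1 = 13 − 7 = 6 completes the 13 across.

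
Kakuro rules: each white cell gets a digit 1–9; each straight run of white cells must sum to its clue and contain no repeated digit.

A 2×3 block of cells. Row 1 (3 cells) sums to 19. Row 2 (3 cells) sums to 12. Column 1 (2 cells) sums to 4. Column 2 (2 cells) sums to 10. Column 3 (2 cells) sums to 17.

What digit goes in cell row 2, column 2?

3

4 in 2 cells must be {1,3}; 17 in 2 cells must be {8,9}.
The 19 across and the 4 down share only 3, so (1,1) = 3.
Given what's placed, (1,3) must be 9 to fit the 19 across and 17 down.
(2,1) = 4 − 3 = 1 completes the 4 down.
(2,3) = 17 − 9 = 8 completes the 17 down.
(1,2) = 19 − 12 = 7 completes the 19 across.
(2,2) = 12 − 9 = 3 completes the 12 across.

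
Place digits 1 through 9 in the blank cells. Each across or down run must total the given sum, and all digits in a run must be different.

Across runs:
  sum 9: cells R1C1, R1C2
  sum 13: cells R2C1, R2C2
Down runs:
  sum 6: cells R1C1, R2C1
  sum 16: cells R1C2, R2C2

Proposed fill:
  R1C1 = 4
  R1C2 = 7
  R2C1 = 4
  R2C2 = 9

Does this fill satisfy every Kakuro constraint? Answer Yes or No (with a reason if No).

No — the down run R1C1–R2C1 sums to 8, not 6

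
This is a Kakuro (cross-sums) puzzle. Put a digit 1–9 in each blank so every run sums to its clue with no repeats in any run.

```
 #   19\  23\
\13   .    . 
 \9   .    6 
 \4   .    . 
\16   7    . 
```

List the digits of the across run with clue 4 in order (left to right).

1, 3

4 in 2 cells must be {1,3}; 16 in 2 cells must be {7,9}.
R2C1 = 9 − 6 = 3 completes the 9 across.
R3C1 = 1: the only remaining digit allowed by both the 4 across and the 19 down.
R3C2 = 4 − 1 = 3 completes the 4 across.
R4C2 = 16 − 7 = 9 completes the 16 across.
R1C1 = 19 − 11 = 8 completes the 19 down.
R1C2 = 13 − 8 = 5 completes the 13 across.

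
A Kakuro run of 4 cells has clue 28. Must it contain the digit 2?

Counterexample: {4,7,8,9} sums to 28 without using 2.

No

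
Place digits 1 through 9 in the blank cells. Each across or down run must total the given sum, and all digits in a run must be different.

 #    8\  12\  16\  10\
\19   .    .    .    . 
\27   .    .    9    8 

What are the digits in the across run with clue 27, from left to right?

16 in 2 cells must be {7,9}.
R1C3 = 16 − 9 = 7 completes the 16 down.
R1C4 = 10 − 8 = 2 completes the 10 down.
Nothing is forced directly, so branch on R1C1, whose candidates are 1 or 6. If R1C1 = 6: that forces R1C2 = 4, after which R2C1 would have to be in {3,4,6,7} for the 27 across but in {2} for the 8 down — contradiction. So R1C1 = 1.
R1C2 = 19 − 10 = 9 completes the 19 across.
R2C1 = 8 − 1 = 7 completes the 8 down.
R2C2 = 27 − 24 = 3 completes the 27 across.

7 3 9 8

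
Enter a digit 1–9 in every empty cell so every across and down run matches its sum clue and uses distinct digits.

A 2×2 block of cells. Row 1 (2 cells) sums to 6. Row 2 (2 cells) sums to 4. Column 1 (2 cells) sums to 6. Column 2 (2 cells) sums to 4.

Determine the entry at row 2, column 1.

1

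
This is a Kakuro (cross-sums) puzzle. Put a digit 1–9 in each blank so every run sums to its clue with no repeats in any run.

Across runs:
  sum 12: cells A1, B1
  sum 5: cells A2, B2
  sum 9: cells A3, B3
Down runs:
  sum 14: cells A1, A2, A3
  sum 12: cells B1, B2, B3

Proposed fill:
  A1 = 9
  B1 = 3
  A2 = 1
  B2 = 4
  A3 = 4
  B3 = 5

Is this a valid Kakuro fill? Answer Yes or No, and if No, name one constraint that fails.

Across: 9+3=12; 1+4=5; 4+5=9. Down: 9+1+4=14; 3+4+5=12. No digit repeats within any run.

Yes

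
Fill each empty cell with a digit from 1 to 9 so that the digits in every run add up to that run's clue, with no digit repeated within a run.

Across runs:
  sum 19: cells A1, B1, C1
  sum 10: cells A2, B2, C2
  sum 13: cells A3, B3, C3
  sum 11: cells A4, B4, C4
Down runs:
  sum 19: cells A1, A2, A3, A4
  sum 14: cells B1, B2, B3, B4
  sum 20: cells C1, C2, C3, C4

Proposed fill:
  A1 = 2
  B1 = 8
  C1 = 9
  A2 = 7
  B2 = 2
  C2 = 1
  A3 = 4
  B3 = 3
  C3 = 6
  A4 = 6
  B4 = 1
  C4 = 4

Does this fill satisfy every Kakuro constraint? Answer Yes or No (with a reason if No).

Across: 2+8+9=19; 7+2+1=10; 4+3+6=13; 6+1+4=11. Down: 2+7+4+6=19; 8+2+3+1=14; 9+1+6+4=20. No digit repeats within any run.

Yes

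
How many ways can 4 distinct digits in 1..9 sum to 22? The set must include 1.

4 distinct digits from 1–9 sum between 10 and 30.
Keeping only sets containing 1.
Enumerating: {1,4,8,9}, {1,5,7,9}, {1,6,7,8}.

3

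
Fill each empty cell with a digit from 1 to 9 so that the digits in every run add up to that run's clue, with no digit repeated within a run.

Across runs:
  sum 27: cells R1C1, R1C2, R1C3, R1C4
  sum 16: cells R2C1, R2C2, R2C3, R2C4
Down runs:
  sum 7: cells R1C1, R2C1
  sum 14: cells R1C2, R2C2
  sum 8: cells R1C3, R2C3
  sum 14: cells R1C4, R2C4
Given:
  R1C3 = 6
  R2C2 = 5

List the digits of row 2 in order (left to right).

R1C2 = 14 − 5 = 9 completes the 14 down.
R2C3 = 8 − 6 = 2 completes the 8 down.
Nothing is forced directly, so branch on R1C1, whose candidates are 4 or 5. If R1C1 = 5: then R1C4 would have to be in {7} for the 27 across but in {5,6,8,9} for the 14 down — contradiction. So R1C1 = 4.
R1C4 = 27 − 19 = 8 completes the 27 across.
R2C1 = 7 − 4 = 3 completes the 7 down.
R2C4 = 16 − 10 = 6 completes the 16 across.

3, 5, 2, 6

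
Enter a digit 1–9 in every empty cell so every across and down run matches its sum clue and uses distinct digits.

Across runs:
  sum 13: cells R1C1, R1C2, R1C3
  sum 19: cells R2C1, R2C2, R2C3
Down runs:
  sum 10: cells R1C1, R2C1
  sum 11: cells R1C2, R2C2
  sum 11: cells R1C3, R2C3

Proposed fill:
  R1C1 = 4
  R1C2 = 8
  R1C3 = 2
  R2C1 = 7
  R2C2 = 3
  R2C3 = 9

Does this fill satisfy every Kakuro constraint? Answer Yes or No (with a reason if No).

No — the down run R1C1–R2C1 sums to 11, not 10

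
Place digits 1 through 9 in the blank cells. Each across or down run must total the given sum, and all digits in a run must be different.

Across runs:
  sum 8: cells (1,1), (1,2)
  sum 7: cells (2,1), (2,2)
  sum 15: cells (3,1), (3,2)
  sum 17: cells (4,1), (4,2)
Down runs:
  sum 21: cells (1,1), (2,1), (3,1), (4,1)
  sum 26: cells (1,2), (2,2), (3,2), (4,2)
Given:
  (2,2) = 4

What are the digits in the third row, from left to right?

9 6

17 in 2 cells must be {8,9}.
(2,1) = 7 − 4 = 3 completes the 7 across.
No cell is forced outright now. (4,1) can only be 8 or 9 (the digits allowed by both its 17 across and its 21 down). If (4,1) = 9: that forces (4,2) = 8, (1,2) = 5, (3,2) = 9, after which (1,1) would have to be in {3} for the 8 across but in {1,2,4,5,7,8} for the 21 down — contradiction. So (4,1) = 8.
(4,2) = 17 − 8 = 9 completes the 17 across.
Nothing is forced directly, so branch on (1,1), whose candidates are 1 or 6. If (1,1) = 6: then (1,2) would have to be in {2} for the 8 across but in {5,6,7,8} for the 26 down — contradiction. So (1,1) = 1.
(1,2) = 8 − 1 = 7 completes the 8 across.
(3,1) = 21 − 12 = 9 completes the 21 down.
(3,2) = 15 − 9 = 6 completes the 15 across.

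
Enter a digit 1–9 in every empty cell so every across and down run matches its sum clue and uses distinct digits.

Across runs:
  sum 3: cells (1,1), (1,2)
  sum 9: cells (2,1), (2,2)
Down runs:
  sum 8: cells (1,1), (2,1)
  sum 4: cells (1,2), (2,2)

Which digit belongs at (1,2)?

1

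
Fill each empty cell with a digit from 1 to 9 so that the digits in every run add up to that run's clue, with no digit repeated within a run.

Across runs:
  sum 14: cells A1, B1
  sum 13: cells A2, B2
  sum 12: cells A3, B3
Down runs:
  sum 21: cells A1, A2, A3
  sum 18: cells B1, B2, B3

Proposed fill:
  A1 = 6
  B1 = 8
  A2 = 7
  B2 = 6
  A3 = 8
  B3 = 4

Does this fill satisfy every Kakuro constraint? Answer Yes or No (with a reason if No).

Yes

Across: 6+8=14; 7+6=13; 8+4=12. Down: 6+7+8=21; 8+6+4=18. No digit repeats within any run.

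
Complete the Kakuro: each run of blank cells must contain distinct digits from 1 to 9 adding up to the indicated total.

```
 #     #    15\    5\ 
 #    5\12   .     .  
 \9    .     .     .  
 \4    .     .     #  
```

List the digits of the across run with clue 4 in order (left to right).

3 1

4 in 2 cells must be {1,3}.
Nothing is forced directly, so branch on R3C1, whose candidates are 1 or 3. If R3C1 = 1: that forces R2C1 = 4, R3C2 = 3, after which R2C2 would have to be in {2,3} for the 9 across but in {4,5,7,8} for the 15 down — contradiction. So R3C1 = 3.
R2C1 = 5 − 3 = 2 completes the 5 down.
R3C2 = 4 − 3 = 1 completes the 4 across.
R2C2 = 6: the only remaining digit allowed by both the 9 across and the 15 down.
R2C3 = 9 − 8 = 1 completes the 9 across.
R1C2 = 15 − 7 = 8 completes the 15 down.
R1C3 = 12 − 8 = 4 completes the 12 across.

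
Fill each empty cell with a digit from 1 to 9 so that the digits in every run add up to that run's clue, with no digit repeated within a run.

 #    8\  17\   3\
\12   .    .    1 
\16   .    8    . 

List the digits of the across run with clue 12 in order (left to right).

2 9 1

17 in 2 cells must be {8,9}; 3 in 2 cells must be {1,2}.
R1C2 = 17 − 8 = 9 completes the 17 down.
R2C3 = 3 − 1 = 2 completes the 3 down.
R1C1 = 12 − 10 = 2 completes the 12 across.
R2C1 = 16 − 10 = 6 completes the 16 across.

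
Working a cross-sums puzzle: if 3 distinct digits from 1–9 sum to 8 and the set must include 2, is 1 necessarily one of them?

The only way to make 8 from 3 distinct digits under that restriction is {1,2,5}, which contains 1.

Yes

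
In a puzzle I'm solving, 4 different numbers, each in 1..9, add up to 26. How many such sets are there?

4 distinct digits from 1–9 sum between 10 and 30.
Enumerating: {2,7,8,9}, {3,6,8,9}, {4,5,8,9}, {4,6,7,9}, {5,6,7,8}.

5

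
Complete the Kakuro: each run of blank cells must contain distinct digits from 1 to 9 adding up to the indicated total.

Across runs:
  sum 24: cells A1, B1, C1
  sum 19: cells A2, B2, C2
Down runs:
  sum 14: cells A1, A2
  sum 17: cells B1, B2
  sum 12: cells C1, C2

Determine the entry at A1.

24 in 3 cells must be {7,8,9}; 17 in 2 cells must be {8,9}.
Nothing is forced directly, so branch on A1, whose candidates are 8 or 9. If A1 = 9: that forces B1 = 8, C1 = 7, A2 = 5, after which B2 would have to be in {6,8} for the 19 across but in {9} for the 17 down — contradiction. So A1 = 8.
Given what's placed, B1 must be 9 to fit the 24 across and 17 down.
C1 = 24 − 17 = 7 completes the 24 across.
A2 = 14 − 8 = 6 completes the 14 down.
B2 = 17 − 9 = 8 completes the 17 down.
C2 = 19 − 14 = 5 completes the 19 across.

8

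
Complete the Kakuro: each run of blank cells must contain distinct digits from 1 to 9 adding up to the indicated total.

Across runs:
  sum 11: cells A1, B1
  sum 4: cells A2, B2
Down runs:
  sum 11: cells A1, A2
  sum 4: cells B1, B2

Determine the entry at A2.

4 in 2 cells must be {1,3}.
The 11 across and the 4 down share only 3, so B1 = 3.
The 4 across and the 11 down share only 3, so A2 = 3.
B2 = 4 − 3 = 1 completes the 4 across.
A1 = 11 − 3 = 8 completes the 11 across.

3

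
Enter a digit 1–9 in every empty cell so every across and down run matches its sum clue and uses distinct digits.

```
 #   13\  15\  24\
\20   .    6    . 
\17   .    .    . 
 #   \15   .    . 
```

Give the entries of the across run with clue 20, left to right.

24 in 3 cells must be {7,8,9}.
R1C3 = 9: the only remaining digit allowed by both the 20 across and the 24 down.
R1C1 = 20 − 15 = 5 completes the 20 across.
R2C1 = 13 − 5 = 8 completes the 13 down.
R2C3 = 7: the only remaining digit allowed by both the 17 across and the 24 down.
R3C3 = 24 − 16 = 8 completes the 24 down.
R2C2 = 17 − 15 = 2 completes the 17 across.
R3C2 = 15 − 8 = 7 completes the 15 across.

5 6 9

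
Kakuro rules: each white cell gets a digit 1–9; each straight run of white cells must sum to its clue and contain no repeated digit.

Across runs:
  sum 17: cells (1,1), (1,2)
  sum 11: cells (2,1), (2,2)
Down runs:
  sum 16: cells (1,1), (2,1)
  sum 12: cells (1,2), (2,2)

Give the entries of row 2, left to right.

7 4

17 in 2 cells must be {8,9}; 16 in 2 cells must be {7,9}.
The 17 across and the 16 down share only 9, so (1,1) = 9.
(1,2) = 17 − 9 = 8 completes the 17 across.
(2,1) = 16 − 9 = 7 completes the 16 down.
(2,2) = 11 − 7 = 4 completes the 11 across.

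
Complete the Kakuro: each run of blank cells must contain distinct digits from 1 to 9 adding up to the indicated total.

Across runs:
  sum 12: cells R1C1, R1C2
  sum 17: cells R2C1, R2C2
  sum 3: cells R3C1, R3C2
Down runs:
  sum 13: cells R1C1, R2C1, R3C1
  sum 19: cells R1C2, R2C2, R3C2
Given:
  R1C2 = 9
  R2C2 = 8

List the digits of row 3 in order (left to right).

17 in 2 cells must be {8,9}; 3 in 2 cells must be {1,2}.
R1C1 = 12 − 9 = 3 completes the 12 across.
R2C1 = 17 − 8 = 9 completes the 17 across.
R3C1 = 13 − 12 = 1 completes the 13 down.
R3C2 = 3 − 1 = 2 completes the 3 across.

1, 2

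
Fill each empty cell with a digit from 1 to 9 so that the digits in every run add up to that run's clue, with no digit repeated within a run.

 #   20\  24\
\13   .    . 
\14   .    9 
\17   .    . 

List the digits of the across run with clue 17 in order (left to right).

17 in 2 cells must be {8,9}; 24 in 3 cells must be {7,8,9}.
R2C1 = 14 − 9 = 5 completes the 14 across.
R3C2 = 8: the only remaining digit allowed by both the 17 across and the 24 down.
R1C2 = 24 − 17 = 7 completes the 24 down.
R3C1 = 17 − 8 = 9 completes the 17 across.
R1C1 = 13 − 7 = 6 completes the 13 across.

9 8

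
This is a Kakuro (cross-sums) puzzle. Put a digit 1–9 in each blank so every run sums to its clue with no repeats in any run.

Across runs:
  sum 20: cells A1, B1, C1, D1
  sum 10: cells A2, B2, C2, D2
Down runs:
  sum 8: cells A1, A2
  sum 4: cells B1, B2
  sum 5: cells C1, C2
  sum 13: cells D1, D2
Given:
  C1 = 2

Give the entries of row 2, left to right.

2 1 3 4

10 in 4 cells must be {1,2,3,4}; 4 in 2 cells must be {1,3}.
C2 = 5 − 2 = 3 completes the 5 down.
D2 = 4: the only remaining digit allowed by both the 10 across and the 13 down.
D1 = 13 − 4 = 9 completes the 13 down.
Given what's placed, B2 must be 1 to fit the 10 across and 4 down.
B1 = 4 − 1 = 3 completes the 4 down.
A2 = 10 − 8 = 2 completes the 10 across.
A1 = 20 − 14 = 6 completes the 20 across.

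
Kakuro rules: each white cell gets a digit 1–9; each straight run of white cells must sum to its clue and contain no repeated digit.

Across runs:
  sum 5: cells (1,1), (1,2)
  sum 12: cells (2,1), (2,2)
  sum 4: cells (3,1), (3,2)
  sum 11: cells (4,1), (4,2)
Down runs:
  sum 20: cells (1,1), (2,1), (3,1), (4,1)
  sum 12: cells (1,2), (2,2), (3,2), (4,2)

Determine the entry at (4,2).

4 in 2 cells must be {1,3}.
Nothing is forced directly, so branch on (3,2), whose candidates are 1 or 3. If (3,2) = 3: then (2,2) would have to be in {3,4,5,7,8,9} for the 12 across but in {1,2,6} for the 12 down — contradiction. So (3,2) = 1.
(3,1) = 4 − 1 = 3 completes the 4 across.
Nothing is forced directly, so branch on (1,1), whose candidates are 1 or 2 or 4. If (1,1) = 2: that forces (1,2) = 3, after which (2,2) would have to be in {3,4,5,7,8,9} for the 12 across but in {2,6} for the 12 down — contradiction. If (1,1) = 4: then (1,2) would have to be in {1} for the 5 across but in {2,3,4,5,6} for the 12 down — contradiction. So (1,1) = 1.
(1,2) = 5 − 1 = 4 completes the 5 across.
(2,2) = 5: the only remaining digit allowed by both the 12 across and the 12 down.
(4,2) = 12 − 10 = 2 completes the 12 down.

2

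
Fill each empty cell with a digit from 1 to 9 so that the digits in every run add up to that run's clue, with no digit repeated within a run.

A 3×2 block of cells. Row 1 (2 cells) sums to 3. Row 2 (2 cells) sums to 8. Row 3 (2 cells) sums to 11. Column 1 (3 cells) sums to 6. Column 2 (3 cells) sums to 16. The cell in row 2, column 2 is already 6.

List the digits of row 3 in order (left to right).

3 8

3 in 2 cells must be {1,2}; 6 in 3 cells must be {1,2,3}.
(2,1) = 8 − 6 = 2 completes the 8 across.
Given what's placed, (3,1) must be 3 to fit the 11 across and 6 down.
(3,2) = 11 − 3 = 8 completes the 11 across.
(1,1) = 6 − 5 = 1 completes the 6 down.
(1,2) = 3 − 1 = 2 completes the 3 across.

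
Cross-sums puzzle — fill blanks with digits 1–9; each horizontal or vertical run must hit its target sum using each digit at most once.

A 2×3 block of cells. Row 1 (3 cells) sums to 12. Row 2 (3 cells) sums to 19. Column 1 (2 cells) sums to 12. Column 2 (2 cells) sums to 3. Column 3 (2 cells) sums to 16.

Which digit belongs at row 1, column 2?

1

3 in 2 cells must be {1,2}; 16 in 2 cells must be {7,9}.
The 19 across and the 3 down share only 2, so (2,2) = 2.
Given what's placed, (2,3) must be 9 to fit the 19 across and 16 down.
(1,2) = 3 − 2 = 1 completes the 3 down.
(1,3) = 16 − 9 = 7 completes the 16 down.
(2,1) = 19 − 11 = 8 completes the 19 across.
(1,1) = 12 − 8 = 4 completes the 12 across.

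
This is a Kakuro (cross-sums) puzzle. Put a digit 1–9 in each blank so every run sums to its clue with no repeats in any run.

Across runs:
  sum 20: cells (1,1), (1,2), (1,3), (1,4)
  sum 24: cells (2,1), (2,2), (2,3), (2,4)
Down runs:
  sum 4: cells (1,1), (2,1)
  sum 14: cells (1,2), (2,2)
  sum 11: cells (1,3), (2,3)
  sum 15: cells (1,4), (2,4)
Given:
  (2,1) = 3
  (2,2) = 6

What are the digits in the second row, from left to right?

4 in 2 cells must be {1,3}.
(1,1) = 4 − 3 = 1 completes the 4 down.
(1,2) = 14 − 6 = 8 completes the 14 down.
No cell is forced outright now. (2,3) can only be 7 or 8 (the digits allowed by both its 24 across and its 11 down). If (2,3) = 8: then (1,3) would have to be in {2,4,5,6,7,9} for the 20 across but in {3} for the 11 down — contradiction. So (2,3) = 7.
(1,3) = 11 − 7 = 4 completes the 11 down.
(1,4) = 20 − 13 = 7 completes the 20 across.
(2,4) = 24 − 16 = 8 completes the 24 across.

3 6 7 8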